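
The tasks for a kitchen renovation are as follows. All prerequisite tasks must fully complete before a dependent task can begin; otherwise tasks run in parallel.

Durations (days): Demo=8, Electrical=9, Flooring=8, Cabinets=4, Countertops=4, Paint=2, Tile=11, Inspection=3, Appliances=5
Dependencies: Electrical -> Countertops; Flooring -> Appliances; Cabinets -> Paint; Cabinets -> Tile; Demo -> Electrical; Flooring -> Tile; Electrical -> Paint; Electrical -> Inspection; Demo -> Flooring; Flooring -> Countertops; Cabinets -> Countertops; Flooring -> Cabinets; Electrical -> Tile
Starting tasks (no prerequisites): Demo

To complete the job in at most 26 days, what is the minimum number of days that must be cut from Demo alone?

Current finish: 31 days; target: 26.
Demo is on every critical path, so each day cut from Demo cuts the finish by one (this holds down to a finish of 24).
Need 31 − 26 = 5 days off Demo → Demo becomes 3 days, finish becomes 26.

5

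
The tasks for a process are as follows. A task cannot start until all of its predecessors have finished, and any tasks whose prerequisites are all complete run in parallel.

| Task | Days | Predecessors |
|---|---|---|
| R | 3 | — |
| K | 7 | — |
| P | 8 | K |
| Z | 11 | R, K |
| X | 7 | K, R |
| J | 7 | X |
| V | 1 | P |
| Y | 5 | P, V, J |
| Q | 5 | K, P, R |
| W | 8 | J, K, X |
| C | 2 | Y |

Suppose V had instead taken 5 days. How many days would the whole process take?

29

Baseline: K→X→J→W = 7+7+7+8 = 29 → 29 days.
The longest path through V is only 23 days, so V has float 6.
The critical path is still K→X→J→W; finish is now 29 days.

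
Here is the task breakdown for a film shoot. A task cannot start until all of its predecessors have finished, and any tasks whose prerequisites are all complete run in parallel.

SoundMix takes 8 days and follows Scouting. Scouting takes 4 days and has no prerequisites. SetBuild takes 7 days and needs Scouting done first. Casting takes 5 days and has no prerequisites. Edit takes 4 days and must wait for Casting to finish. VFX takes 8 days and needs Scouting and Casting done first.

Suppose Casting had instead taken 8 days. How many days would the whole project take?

16

Baseline: Casting→VFX = 5+8 = 13 → 13 days.
Since Casting is critical, the +3 change carries straight to that chain (now 16 days).
That remains the longest chain; total 16 days.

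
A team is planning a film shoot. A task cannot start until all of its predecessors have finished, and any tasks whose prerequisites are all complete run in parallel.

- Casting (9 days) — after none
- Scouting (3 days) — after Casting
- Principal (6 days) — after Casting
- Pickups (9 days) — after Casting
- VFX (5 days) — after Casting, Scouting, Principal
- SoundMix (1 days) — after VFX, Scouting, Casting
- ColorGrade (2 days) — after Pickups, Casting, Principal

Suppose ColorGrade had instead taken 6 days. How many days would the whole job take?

Critical path before the change: Casting→Principal→VFX→SoundMix = 9+6+5+1 = 21 giving 21 days.
ColorGrade is off the critical path — its longest chain is 20 days, giving 1 of slack.
The binding chain switches to Casting→Pickups→ColorGrade = 9+9+6 = 24; finish 24 days.

24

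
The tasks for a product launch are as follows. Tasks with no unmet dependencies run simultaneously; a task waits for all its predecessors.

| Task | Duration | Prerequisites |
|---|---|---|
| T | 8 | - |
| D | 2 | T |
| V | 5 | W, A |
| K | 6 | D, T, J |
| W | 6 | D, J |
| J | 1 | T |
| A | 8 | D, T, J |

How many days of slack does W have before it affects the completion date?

The longest chain is T→D→A→V = 8+2+8+5 = 23; overall finish 23 days.
W finishes as early as 16 and must finish by 18.
Float = 23 − 21 = 2.

2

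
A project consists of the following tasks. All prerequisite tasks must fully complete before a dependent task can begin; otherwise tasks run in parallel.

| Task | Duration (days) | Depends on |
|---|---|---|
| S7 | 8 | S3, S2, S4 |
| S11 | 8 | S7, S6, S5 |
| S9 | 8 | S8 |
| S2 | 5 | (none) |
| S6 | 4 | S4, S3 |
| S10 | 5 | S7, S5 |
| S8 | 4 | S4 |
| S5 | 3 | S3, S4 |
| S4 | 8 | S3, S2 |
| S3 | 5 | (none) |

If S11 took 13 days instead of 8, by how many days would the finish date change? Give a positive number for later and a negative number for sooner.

5

As given, the longest chain is S2→S4→S7→S11 = 5+8+8+8 = 29, so the finish is 29 days.
Since S11 is critical, the +5 change carries straight to that chain (now 34 days).
The critical path is still S2→S4→S7→S11; finish is now 34 days.
Change in finish: 34 − 29 = +5 days.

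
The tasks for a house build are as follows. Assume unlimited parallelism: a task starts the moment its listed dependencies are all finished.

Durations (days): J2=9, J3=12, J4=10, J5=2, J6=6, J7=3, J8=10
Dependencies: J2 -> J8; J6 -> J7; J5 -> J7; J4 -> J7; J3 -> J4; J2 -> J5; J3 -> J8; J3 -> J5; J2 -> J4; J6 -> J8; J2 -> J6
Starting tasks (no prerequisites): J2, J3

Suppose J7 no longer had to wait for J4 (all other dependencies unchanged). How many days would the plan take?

25

Before: longest chain J2→J6→J8 = 9+6+10 = 25, finish 25.
Without J4→J7, J7's earliest start moves from 22 to 15.
New critical path: J2→J6→J8 = 9+6+10 = 25 ⇒ 25 days.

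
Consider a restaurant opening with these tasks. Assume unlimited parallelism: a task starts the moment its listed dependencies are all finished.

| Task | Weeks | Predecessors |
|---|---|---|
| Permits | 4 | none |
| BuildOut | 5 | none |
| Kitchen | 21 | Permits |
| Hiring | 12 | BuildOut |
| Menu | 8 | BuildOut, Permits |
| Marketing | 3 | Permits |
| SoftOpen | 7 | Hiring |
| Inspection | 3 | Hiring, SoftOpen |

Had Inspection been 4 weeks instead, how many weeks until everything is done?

28

As given, the longest chain is BuildOut→Hiring→SoftOpen→Inspection = 5+12+7+3 = 27, so the finish is 27 weeks.
Inspection lies on that path, so at 4 weeks the path becomes 28 weeks.
No other chain overtakes it, so the finish is 28 weeks.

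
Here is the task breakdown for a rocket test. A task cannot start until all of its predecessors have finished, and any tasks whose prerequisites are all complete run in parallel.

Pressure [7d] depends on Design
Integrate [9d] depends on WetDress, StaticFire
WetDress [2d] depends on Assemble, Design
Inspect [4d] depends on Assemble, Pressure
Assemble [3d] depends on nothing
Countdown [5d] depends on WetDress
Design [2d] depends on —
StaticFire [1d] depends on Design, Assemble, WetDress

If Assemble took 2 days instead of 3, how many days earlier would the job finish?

1

Critical path before the change: Assemble→WetDress→StaticFire→Integrate = 3+2+1+9 = 15 giving 15 days.
Assemble is on the critical path; changing it to 2 makes that path 14 days.
Now Design→WetDress→StaticFire→Integrate = 2+2+1+9 = 14 is longest, so the finish becomes 14 days.
Change in finish: 14 − 15 = -1 days.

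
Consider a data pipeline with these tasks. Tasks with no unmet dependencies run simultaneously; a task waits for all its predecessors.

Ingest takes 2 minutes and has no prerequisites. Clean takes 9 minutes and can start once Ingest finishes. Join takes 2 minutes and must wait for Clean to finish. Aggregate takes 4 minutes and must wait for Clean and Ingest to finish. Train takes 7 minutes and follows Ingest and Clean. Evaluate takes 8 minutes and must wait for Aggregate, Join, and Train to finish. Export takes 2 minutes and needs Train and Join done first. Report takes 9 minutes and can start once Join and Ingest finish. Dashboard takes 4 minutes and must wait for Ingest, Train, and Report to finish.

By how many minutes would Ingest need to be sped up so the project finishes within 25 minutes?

1

Current finish: 26 minutes; target: 25.
Ingest is on every critical path, so each minute cut from Ingest cuts the finish by one (this holds down to a finish of 25).
Need 26 − 25 = 1 minute off Ingest → Ingest becomes 1 minute, finish becomes 25.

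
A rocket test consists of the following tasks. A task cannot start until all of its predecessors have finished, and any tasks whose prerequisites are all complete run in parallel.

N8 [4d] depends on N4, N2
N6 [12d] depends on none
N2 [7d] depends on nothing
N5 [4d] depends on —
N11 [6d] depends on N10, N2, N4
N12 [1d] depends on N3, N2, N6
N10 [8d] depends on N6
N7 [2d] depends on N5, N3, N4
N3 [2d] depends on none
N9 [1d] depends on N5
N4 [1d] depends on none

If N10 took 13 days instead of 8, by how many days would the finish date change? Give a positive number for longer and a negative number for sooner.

5

As given, the longest chain is N6→N10→N11 = 12+8+6 = 26, so the finish is 26 days.
N10 lies on that path, so at 13 days the path becomes 31 days.
The critical path is still N6→N10→N11; finish is now 31 days.
Change in finish: 31 − 26 = +5 days.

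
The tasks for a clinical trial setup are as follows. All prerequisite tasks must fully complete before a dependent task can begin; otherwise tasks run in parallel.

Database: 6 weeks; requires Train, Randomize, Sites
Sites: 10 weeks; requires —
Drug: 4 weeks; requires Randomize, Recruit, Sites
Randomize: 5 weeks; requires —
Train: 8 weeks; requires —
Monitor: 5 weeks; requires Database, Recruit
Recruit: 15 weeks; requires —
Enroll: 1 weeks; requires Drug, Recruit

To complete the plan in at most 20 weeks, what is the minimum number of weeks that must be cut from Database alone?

Current finish: 21 weeks; target: 20.
Database is on every critical path, so each week cut from Database cuts the finish by one (this holds down to a finish of 20).
Need 21 − 20 = 1 week off Database → Database becomes 5 weeks, finish becomes 20.

1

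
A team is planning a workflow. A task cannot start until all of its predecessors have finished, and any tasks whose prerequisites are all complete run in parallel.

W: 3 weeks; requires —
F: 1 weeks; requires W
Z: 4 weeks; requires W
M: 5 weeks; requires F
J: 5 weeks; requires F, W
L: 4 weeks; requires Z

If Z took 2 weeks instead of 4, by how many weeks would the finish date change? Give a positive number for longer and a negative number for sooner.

-2

The binding path is W→Z→L = 3+4+4 = 11; finish at 11 weeks.
Since Z is critical, the -2 change carries straight to that chain (now 9 weeks).
The binding chain switches to W→F→M = 3+1+5 = 9; finish 9 weeks.
Change in finish: 9 − 11 = -2 weeks.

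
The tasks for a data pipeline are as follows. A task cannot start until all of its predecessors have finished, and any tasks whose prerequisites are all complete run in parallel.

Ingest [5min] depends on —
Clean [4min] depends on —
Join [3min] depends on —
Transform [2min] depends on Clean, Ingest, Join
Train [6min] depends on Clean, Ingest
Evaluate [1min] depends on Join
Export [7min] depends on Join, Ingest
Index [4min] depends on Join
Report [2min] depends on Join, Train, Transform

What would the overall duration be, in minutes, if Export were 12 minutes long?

Critical path before the change: Ingest→Train→Report = 5+6+2 = 13 giving 13 minutes.
Export is off the critical path — its longest chain is 12 minutes, giving 1 of slack.
Now Ingest→Export = 5+12 = 17 is longest, so the finish becomes 17 minutes.

17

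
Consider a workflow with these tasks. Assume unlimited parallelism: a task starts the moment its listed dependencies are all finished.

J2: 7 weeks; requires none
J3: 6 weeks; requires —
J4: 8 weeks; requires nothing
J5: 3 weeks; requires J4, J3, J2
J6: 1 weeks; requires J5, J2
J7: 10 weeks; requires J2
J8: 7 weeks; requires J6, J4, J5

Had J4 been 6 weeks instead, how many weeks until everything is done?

Actual critical path: J4→J5→J6→J8 = 8+3+1+7 = 19 ⇒ 19 weeks.
J4 lies on that path, so at 6 weeks the path becomes 17 weeks.
Now J2→J5→J6→J8 = 7+3+1+7 = 18 is longest, so the finish becomes 18 weeks.

18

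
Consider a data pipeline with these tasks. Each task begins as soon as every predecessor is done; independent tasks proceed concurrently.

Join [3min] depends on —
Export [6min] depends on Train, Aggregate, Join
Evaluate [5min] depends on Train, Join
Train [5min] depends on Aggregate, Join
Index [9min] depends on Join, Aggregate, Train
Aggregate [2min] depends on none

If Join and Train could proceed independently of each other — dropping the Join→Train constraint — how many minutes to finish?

16

With the dependency in place, Join→Train→Index = 3+5+9 = 17 sets the finish at 17 minutes.
Without Join→Train, Train's earliest start moves from 3 to 2.
After: Aggregate→Train→Index = 2+5+9 = 16 → 16 minutes.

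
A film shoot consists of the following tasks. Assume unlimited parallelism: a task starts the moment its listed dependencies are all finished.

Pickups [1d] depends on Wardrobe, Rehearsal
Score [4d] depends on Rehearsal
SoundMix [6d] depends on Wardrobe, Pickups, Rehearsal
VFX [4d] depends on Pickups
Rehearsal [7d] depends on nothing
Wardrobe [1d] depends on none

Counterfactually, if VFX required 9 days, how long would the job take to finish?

17

The binding path is Rehearsal→Pickups→SoundMix = 7+1+6 = 14; finish at 14 days.
VFX is off the critical path — its longest chain is 12 days, giving 2 of slack.
Now Rehearsal→Pickups→VFX = 7+1+9 = 17 is longest, so the finish becomes 17 days.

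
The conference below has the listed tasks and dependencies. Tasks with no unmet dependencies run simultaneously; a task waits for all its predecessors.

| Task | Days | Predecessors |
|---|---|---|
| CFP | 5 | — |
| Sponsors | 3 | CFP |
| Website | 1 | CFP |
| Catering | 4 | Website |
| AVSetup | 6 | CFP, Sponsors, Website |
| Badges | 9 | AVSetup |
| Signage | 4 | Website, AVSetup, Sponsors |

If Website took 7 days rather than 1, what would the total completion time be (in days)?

27

Critical path before the change: CFP→Sponsors→AVSetup→Badges = 5+3+6+9 = 23 giving 23 days.
Website is off the critical path — its longest chain is 21 days, giving 2 of slack.
The binding chain switches to CFP→Website→AVSetup→Badges = 5+7+6+9 = 27; finish 27 days.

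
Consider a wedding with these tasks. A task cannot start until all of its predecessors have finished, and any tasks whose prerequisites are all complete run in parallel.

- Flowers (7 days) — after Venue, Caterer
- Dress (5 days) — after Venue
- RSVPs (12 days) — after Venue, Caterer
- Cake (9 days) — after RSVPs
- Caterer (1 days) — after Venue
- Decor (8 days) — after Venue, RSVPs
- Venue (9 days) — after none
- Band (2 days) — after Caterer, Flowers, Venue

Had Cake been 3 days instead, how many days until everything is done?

As given, the longest chain is Venue→Caterer→RSVPs→Cake = 9+1+12+9 = 31, so the finish is 31 days.
Cake is on the critical path; changing it to 3 makes that path 25 days.
The binding chain switches to Venue→Caterer→RSVPs→Decor = 9+1+12+8 = 30; finish 30 days.

30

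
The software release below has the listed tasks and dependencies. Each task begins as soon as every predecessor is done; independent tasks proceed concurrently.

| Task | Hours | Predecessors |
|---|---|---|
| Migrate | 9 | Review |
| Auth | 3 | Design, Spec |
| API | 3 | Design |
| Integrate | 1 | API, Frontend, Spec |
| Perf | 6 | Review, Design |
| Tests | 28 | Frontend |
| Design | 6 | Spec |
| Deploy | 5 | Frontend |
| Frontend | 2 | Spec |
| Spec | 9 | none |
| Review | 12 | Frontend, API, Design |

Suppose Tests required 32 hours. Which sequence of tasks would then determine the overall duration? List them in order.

Spec, Frontend, Tests

As given, the longest chain is Spec→Frontend→Tests = 9+2+28 = 39, so the finish is 39 hours.
Tests is on the critical path; changing it to 32 makes that path 43 hours.
The critical path is still Spec→Frontend→Tests; finish is now 43 hours.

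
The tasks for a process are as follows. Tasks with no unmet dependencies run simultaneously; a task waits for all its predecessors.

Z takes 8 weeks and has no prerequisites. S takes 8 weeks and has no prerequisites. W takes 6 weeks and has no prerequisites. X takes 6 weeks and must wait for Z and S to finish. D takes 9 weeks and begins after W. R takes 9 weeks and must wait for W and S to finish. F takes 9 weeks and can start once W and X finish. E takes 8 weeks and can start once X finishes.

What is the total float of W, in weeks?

The longest chain is Z→X→F = 8+6+9 = 23; overall finish 23 weeks.
The longest chain containing W totals 15 weeks.
Slack of W = 8 − 0 = 8 weeks.

8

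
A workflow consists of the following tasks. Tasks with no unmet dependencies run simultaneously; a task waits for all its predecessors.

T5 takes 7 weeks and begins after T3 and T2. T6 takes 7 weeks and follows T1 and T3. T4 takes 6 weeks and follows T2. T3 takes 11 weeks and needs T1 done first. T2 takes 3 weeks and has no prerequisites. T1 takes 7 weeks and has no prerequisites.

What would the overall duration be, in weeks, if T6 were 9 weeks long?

The binding path is T1→T3→T6 = 7+11+7 = 25; finish at 25 weeks.
T6 is on the critical path; changing it to 9 makes that path 27 weeks.
No other chain overtakes it, so the finish is 27 weeks.

27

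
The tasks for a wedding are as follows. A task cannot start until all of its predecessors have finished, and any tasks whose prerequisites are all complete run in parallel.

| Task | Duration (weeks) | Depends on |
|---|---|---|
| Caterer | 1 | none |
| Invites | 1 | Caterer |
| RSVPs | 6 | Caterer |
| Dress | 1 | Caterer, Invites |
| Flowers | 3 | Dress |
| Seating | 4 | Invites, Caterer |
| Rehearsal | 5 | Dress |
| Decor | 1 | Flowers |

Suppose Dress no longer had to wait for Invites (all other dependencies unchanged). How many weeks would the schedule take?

7

With the dependency in place, Caterer→Invites→Dress→Rehearsal = 1+1+1+5 = 8 sets the finish at 8 weeks.
Without Invites→Dress, Dress's earliest start moves from 2 to 1.
New critical path: Caterer→RSVPs = 1+6 = 7 ⇒ 7 weeks.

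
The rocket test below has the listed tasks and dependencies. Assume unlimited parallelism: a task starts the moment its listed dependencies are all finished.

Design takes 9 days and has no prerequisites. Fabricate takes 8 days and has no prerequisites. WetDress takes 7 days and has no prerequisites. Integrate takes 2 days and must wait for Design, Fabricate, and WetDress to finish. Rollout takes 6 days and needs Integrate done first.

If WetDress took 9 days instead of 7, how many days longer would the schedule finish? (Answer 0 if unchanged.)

Actual critical path: Design→Integrate→Rollout = 9+2+6 = 17 ⇒ 17 days.
The longest path through WetDress is only 15 days, so WetDress has float 2.
No other chain overtakes it, so the finish is 17 days.
Change in finish: 17 − 17 = +0 days.

0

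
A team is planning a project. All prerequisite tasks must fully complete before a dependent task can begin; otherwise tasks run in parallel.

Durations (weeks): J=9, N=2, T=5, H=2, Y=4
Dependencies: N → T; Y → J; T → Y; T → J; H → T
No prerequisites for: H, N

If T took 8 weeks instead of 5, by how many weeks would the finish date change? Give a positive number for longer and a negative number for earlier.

3

The binding path is H→T→Y→J = 2+5+4+9 = 20; finish at 20 weeks.
T lies on that path, so at 8 weeks the path becomes 23 weeks.
That remains the longest chain; total 23 weeks.
Change in finish: 23 − 20 = +3 weeks.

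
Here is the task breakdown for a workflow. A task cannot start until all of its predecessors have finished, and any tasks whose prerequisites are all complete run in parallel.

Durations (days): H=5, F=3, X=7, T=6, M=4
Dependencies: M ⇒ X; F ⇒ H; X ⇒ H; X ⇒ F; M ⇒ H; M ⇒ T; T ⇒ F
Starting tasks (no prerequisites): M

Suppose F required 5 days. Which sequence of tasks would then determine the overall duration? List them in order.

Critical path before the change: M→X→F→H = 4+7+3+5 = 19 giving 19 days.
F is on the critical path; changing it to 5 makes that path 21 days.
The critical path is still M→X→F→H; finish is now 21 days.

M, X, F, H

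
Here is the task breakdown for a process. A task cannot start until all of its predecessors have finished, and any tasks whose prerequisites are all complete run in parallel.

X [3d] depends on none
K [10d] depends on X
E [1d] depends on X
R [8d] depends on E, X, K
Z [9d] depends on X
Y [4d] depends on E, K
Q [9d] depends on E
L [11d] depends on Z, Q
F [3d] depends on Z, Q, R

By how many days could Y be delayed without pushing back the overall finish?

7

Critical path: X→K→R→F = 3+10+8+3 = 24, so the finish is 24 days.
The longest chain containing Y totals 17 days.
So Y can slip 24 − 17 = 7 days.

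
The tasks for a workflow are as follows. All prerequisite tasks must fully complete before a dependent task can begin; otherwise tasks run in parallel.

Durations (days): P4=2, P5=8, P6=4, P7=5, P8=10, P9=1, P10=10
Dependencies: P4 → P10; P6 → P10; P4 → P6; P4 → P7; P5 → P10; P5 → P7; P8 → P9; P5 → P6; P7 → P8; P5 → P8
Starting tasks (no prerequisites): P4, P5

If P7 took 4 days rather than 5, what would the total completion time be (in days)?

23

Critical path before the change: P5→P7→P8→P9 = 8+5+10+1 = 24 giving 24 days.
P7 lies on that path, so at 4 days the path becomes 23 days.
That remains the longest chain; total 23 days.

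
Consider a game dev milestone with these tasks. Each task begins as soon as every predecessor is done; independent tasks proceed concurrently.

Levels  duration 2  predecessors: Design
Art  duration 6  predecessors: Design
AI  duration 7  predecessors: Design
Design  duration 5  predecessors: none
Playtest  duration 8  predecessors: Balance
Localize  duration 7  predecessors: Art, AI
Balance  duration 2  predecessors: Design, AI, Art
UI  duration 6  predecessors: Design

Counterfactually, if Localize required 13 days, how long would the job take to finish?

Critical path before the change: Design→AI→Balance→Playtest = 5+7+2+8 = 22 giving 22 days.
The longest path through Localize is only 19 days, so Localize has float 3.
Now Design→AI→Localize = 5+7+13 = 25 is longest, so the finish becomes 25 days.

25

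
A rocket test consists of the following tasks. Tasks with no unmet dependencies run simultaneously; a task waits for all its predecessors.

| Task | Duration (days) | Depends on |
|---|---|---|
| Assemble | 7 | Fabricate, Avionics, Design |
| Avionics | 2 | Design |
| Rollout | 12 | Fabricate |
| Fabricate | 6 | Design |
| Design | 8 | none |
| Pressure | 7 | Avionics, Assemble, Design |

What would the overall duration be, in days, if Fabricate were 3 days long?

25

The binding path is Design→Fabricate→Assemble→Pressure = 8+6+7+7 = 28; finish at 28 days.
Fabricate is on the critical path; changing it to 3 makes that path 25 days.
That remains the longest chain; total 25 days.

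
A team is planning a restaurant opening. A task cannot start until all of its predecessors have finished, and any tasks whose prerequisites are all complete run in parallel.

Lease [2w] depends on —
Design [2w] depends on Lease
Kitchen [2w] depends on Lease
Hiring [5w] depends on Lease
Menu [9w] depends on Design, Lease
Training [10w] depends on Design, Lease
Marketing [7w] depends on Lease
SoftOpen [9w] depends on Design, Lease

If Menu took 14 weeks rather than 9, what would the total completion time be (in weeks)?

18

Actual critical path: Lease→Design→Training = 2+2+10 = 14 ⇒ 14 weeks.
Menu is off the critical path — its longest chain is 13 weeks, giving 1 of slack.
New critical path: Lease→Design→Menu = 2+2+14 = 18 ⇒ 18 weeks.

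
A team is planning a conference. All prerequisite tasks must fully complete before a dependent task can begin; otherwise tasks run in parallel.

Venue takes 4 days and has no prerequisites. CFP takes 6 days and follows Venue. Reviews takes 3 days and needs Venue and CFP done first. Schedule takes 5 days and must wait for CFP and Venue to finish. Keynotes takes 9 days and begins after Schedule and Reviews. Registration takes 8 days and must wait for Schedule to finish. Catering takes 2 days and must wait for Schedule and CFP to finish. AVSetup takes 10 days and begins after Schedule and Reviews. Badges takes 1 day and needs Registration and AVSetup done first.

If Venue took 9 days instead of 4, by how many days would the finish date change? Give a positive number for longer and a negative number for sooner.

As given, the longest chain is Venue→CFP→Schedule→AVSetup→Badges = 4+6+5+10+1 = 26, so the finish is 26 days.
Venue lies on that path, so at 9 days the path becomes 31 days.
The critical path is still Venue→CFP→Schedule→AVSetup→Badges; finish is now 31 days.
Change in finish: 31 − 26 = +5 days.

5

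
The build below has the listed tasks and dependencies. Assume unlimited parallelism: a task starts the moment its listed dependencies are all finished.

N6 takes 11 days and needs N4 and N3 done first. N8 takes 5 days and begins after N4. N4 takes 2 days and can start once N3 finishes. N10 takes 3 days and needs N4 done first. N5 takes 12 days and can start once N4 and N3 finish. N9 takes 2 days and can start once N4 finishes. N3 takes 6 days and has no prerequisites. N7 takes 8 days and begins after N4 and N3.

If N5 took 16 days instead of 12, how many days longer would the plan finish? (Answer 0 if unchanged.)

Actual critical path: N3→N4→N5 = 6+2+12 = 20 ⇒ 20 days.
N5 lies on that path, so at 16 days the path becomes 24 days.
No other chain overtakes it, so the finish is 24 days.
Change in finish: 24 − 20 = +4 days.

4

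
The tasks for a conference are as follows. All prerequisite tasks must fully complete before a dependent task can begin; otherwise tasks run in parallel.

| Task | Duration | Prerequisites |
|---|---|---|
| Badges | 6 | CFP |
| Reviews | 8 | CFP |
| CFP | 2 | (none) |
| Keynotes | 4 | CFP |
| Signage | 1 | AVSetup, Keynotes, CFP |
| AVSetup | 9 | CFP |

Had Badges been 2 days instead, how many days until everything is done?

12

Actual critical path: CFP→AVSetup→Signage = 2+9+1 = 12 ⇒ 12 days.
Badges is off the critical path — its longest chain is 8 days, giving 4 of slack.
The critical path is still CFP→AVSetup→Signage; finish is now 12 days.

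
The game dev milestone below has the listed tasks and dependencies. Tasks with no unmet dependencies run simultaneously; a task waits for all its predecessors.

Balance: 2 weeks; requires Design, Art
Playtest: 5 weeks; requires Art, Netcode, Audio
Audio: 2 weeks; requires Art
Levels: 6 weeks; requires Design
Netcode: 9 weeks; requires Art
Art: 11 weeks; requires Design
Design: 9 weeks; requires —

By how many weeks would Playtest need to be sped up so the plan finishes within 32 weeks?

Current finish: 34 weeks; target: 32.
Playtest is on every critical path, so each week cut from Playtest cuts the finish by one (this holds down to a finish of 30).
Need 34 − 32 = 2 weeks off Playtest → Playtest becomes 3 weeks, finish becomes 32.

2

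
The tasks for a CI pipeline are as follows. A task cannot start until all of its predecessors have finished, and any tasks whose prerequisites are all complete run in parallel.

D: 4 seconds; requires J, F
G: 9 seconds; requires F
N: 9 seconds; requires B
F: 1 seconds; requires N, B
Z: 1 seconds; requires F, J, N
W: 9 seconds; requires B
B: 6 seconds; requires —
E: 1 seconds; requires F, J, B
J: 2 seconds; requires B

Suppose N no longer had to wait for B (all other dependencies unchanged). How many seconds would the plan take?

Before: longest chain B→N→F→G = 6+9+1+9 = 25, finish 25.
Without B→N, N's earliest start moves from 6 to 0.
After: N→F→G = 9+1+9 = 19 → 19 seconds.

19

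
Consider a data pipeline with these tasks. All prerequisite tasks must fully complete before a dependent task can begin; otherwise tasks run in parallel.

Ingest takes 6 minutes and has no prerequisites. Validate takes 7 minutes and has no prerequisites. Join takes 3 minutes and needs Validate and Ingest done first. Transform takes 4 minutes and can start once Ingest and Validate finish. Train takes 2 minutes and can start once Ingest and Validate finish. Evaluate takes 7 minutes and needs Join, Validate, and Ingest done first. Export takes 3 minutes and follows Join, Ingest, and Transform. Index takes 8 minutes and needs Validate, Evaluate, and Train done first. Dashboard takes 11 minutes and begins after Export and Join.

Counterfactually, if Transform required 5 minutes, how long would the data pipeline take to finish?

As given, the longest chain is Validate→Transform→Export→Dashboard = 7+4+3+11 = 25, so the finish is 25 minutes.
Since Transform is critical, the +1 change carries straight to that chain (now 26 minutes).
That remains the longest chain; total 26 minutes.

26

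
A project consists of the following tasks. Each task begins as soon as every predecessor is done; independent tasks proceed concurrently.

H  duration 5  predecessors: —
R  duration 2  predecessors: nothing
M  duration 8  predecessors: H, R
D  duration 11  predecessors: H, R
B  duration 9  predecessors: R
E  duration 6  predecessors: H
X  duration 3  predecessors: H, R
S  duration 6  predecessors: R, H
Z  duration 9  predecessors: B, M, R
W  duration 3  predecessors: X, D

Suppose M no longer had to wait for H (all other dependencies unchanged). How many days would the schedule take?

Before: longest chain H→M→Z = 5+8+9 = 22, finish 22.
Without H→M, M's earliest start moves from 5 to 2.
The longest chain is now R→B→Z = 2+9+9 = 20, so the schedule takes 20 days.

20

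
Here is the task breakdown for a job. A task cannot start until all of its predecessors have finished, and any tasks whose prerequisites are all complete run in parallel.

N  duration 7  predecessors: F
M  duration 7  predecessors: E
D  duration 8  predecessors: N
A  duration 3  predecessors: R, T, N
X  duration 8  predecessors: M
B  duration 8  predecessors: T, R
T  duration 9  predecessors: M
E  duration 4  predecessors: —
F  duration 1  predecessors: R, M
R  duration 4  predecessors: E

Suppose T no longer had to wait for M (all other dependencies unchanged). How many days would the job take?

Before: longest chain E→M→T→B = 4+7+9+8 = 28, finish 28.
Without M→T, T's earliest start moves from 11 to 0.
New critical path: E→M→F→N→D = 4+7+1+7+8 = 27 ⇒ 27 days.

27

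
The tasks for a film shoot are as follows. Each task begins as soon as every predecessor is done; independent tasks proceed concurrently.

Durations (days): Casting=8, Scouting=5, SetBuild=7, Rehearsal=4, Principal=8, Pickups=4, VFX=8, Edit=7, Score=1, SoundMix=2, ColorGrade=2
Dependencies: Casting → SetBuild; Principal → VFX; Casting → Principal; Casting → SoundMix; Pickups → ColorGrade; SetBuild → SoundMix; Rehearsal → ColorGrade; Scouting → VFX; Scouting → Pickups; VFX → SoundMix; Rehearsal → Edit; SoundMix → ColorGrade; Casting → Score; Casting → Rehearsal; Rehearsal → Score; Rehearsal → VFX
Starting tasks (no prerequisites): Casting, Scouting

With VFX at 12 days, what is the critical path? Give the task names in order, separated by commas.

Casting, Principal, VFX, SoundMix, ColorGrade

Critical path before the change: Casting→Principal→VFX→SoundMix→ColorGrade = 8+8+8+2+2 = 28 giving 28 days.
VFX is on the critical path; changing it to 12 makes that path 32 days.
No other chain overtakes it, so the finish is 32 days.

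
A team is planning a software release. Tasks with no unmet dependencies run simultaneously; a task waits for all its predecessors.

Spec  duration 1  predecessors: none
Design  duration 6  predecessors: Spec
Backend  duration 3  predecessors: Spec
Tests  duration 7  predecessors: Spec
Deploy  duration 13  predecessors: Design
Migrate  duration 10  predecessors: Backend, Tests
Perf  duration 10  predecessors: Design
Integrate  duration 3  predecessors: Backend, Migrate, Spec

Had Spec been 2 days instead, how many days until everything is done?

Actual critical path: Spec→Tests→Migrate→Integrate = 1+7+10+3 = 21 ⇒ 21 days.
Spec lies on that path, so at 2 days the path becomes 22 days.
That remains the longest chain; total 22 days.

22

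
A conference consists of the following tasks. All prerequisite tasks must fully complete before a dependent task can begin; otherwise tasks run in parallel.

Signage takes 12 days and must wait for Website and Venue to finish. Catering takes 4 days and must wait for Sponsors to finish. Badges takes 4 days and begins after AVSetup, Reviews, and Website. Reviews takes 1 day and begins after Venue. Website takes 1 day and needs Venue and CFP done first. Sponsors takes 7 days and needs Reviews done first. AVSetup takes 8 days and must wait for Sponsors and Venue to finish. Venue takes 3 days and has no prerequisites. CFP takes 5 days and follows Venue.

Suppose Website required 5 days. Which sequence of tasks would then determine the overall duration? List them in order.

Venue, CFP, Website, Signage

Baseline: Venue→Reviews→Sponsors→AVSetup→Badges = 3+1+7+8+4 = 23 → 23 days.
Website has 2 days of float (longest path through it is 21).
The binding chain switches to Venue→CFP→Website→Signage = 3+5+5+12 = 25; finish 25 days.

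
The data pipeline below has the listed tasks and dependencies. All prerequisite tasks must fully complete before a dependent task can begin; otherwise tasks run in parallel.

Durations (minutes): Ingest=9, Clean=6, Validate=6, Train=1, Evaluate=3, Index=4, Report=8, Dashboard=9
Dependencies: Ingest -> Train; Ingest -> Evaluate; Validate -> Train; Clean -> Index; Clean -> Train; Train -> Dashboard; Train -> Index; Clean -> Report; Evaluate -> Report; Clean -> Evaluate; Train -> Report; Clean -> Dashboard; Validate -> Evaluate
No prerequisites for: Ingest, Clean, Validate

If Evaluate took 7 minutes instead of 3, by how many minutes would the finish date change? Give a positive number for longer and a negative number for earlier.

4

Actual critical path: Ingest→Evaluate→Report = 9+3+8 = 20 ⇒ 20 minutes.
Evaluate lies on that path, so at 7 minutes the path becomes 24 minutes.
The critical path is still Ingest→Evaluate→Report; finish is now 24 minutes.
Change in finish: 24 − 20 = +4 minutes.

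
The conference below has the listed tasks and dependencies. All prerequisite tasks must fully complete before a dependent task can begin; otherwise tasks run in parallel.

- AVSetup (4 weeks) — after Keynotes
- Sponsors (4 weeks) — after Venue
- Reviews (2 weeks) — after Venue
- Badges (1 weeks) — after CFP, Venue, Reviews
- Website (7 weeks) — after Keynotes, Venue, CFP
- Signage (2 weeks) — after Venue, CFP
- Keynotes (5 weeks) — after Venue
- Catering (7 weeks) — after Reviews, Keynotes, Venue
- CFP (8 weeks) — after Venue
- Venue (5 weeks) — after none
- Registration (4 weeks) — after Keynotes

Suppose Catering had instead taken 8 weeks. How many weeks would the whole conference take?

Critical path before the change: Venue→CFP→Website = 5+8+7 = 20 giving 20 weeks.
Catering is off the critical path — its longest chain is 17 weeks, giving 3 of slack.
The critical path is still Venue→CFP→Website; finish is now 20 weeks.

20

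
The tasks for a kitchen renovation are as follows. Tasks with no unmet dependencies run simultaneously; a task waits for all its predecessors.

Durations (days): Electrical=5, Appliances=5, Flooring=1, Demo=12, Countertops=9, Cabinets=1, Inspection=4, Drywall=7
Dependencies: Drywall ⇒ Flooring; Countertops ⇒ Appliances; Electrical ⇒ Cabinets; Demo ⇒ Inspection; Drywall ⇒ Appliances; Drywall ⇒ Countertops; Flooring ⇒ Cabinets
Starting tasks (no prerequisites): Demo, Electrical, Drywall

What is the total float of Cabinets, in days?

Critical path: Drywall→Countertops→Appliances = 7+9+5 = 21, so the finish is 21 days.
Longest path through Cabinets: 9 days (earliest finish 9, latest finish 21).
Slack of Cabinets = 20 − 8 = 12 days.

12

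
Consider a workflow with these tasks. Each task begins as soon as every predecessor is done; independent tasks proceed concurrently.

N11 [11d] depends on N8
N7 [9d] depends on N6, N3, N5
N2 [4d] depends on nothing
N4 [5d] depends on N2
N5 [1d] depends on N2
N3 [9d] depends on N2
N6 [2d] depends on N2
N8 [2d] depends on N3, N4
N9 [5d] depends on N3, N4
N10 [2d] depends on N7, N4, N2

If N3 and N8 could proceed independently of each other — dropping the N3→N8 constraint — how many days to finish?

24

Before: longest chain N2→N3→N8→N11 = 4+9+2+11 = 26, finish 26.
Without N3→N8, N8's earliest start moves from 13 to 9.
After: N2→N3→N7→N10 = 4+9+9+2 = 24 → 24 days.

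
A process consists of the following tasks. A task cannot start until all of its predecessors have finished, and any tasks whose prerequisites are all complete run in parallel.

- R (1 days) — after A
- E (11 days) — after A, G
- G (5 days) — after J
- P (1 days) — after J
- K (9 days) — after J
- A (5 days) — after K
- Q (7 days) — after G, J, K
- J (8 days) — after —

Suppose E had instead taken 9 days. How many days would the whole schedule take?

The binding path is J→K→A→E = 8+9+5+11 = 33; finish at 33 days.
E lies on that path, so at 9 days the path becomes 31 days.
The critical path is still J→K→A→E; finish is now 31 days.

31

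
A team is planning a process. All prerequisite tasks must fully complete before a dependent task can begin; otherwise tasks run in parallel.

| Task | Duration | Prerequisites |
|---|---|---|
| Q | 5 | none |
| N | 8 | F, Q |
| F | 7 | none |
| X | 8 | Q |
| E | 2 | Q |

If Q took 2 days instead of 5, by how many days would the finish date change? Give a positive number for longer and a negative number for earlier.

0

Actual critical path: F→N = 7+8 = 15 ⇒ 15 days.
The longest path through Q is only 13 days, so Q has float 2.
The critical path is still F→N; finish is now 15 days.
Change in finish: 15 − 15 = +0 days.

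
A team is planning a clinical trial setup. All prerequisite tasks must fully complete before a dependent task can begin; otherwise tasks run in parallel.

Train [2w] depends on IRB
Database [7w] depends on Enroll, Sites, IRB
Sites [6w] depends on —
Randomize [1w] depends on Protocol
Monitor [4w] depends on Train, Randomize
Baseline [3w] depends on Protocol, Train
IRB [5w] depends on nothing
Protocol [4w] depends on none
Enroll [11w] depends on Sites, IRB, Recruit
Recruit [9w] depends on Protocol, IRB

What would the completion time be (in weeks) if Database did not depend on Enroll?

Original critical path: IRB→Recruit→Enroll→Database = 5+9+11+7 = 32 ⇒ 32 weeks.
Without Enroll→Database, Database's earliest start moves from 25 to 6.
After: IRB→Recruit→Enroll = 5+9+11 = 25 → 25 weeks.

25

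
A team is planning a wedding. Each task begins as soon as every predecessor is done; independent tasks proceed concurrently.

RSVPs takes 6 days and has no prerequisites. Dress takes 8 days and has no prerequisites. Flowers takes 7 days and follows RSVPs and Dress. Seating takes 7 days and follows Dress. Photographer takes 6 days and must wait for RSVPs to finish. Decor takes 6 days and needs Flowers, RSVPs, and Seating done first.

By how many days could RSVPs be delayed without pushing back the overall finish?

2

Dress→Flowers→Decor = 8+7+6 = 21 sets the makespan at 21 days.
The longest chain containing RSVPs totals 19 days.
So RSVPs can slip 8 − 6 = 2 days.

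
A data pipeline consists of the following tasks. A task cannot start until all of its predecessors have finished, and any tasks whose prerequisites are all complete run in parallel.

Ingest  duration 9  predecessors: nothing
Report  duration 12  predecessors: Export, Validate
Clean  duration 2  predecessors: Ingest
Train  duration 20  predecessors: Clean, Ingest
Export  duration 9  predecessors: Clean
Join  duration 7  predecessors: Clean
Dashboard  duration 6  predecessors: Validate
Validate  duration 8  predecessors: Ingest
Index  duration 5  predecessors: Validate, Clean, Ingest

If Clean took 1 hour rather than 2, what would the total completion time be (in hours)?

31

Critical path before the change: Ingest→Clean→Export→Report = 9+2+9+12 = 32 giving 32 hours.
Since Clean is critical, the -1 change carries straight to that chain (now 31 hours).
No other chain overtakes it, so the finish is 31 hours.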